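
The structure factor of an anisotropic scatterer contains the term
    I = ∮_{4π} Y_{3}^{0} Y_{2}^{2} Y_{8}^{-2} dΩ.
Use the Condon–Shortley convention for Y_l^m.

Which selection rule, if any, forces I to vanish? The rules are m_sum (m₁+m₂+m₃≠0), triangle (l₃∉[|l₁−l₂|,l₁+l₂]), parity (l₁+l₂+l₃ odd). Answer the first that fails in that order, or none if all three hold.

triangle

m₁+m₂+m₃ = 0 + 2 − 2 = 0  ✓
triangle: |3−2|=1 ≤ l₃=8 ≤ 3+2=5  ✗
parity: l₁+l₂+l₃ = 13 is odd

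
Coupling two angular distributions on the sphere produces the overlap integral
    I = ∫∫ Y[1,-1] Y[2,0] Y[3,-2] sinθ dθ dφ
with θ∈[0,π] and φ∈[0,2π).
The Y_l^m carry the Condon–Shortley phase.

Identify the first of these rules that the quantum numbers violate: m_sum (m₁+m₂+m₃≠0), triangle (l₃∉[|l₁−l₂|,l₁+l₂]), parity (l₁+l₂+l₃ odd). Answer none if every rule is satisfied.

m₁+m₂+m₃ = -1 + 0 − 2 = -3  ✗
triangle: |1−2|=1 ≤ l₃=3 ≤ 1+2=3
parity: l₁+l₂+l₃ = 6 is even

m_sum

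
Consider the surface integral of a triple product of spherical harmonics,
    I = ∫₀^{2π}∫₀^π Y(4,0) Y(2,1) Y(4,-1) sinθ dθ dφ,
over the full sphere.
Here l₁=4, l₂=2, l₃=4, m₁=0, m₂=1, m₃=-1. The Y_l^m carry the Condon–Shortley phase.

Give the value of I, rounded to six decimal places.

Checks pass: Σm=0; 10 even; l₃=4∈[2,6].
(2·4+1)(2·2+1)(2·4+1) = 405
Δ: 2! 6! 2! / 11! → 1/13860
sum: t=0:+1/192 t=1:−1/36 t=2:+1/192 = -5/288
3j²(4 2 4; 0 0 0) = Δ·Π!·Σ² = 20/693  (sign -1)
sum: t=1:−1/72 t=2:+1/96 = -1/288
3j²(4 2 4; 0 1 -1) = Δ·Π!·Σ² = 1/462  (sign +1)
combine: 4πI² = 405·20/693·1/462 = 150/5929
take √, sign -1: I = -0.04486937

-0.044869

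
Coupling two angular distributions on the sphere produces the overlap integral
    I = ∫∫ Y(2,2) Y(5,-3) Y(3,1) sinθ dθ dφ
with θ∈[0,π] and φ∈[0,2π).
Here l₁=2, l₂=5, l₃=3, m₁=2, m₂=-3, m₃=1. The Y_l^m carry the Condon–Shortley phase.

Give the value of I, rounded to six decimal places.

-0.200476

Checks pass: Σm=0; 10 even; l₃=3∈[3,7].
(2·2+1)(2·5+1)(2·3+1) = 385
Δ: 4! 0! 6! / 11! → 1/2310
sum: t=2:+1/144 = 1/144
3j²(2 5 3; 0 0 0) = Δ·Π!·Σ² = 10/231  (sign -1)
sum: t=0:+1/1152 = 1/1152
3j²(2 5 3; 2 -3 1) = Δ·Π!·Σ² = 1/33  (sign +1)
combine: 4πI² = 385·10/231·1/33 = 50/99
take √, sign -1: I = -0.20047604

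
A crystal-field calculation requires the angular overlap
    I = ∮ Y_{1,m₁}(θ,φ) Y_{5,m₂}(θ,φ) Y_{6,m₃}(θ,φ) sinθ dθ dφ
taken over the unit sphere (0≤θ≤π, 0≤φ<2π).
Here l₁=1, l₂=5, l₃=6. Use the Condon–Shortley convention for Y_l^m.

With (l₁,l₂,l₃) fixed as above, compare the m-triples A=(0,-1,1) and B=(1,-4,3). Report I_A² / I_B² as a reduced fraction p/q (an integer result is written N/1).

35/3

Shared (l₁,l₂,l₃)=(1,5,6): N and (l;000)² cancel in I_A²/I_B².
A: Δ = 0!·2!·10!/13! = 1/858; Racah Σ t=0..0: t=0:+1/17280 = 1/17280; ⇒ 3j(1 5 6; 0 -1 1)² = 35/858, sgn -1
B: Δ = 0!·2!·10!/13! = 1/858; Racah Σ t=0..0: t=0:+1/725760 = 1/725760; ⇒ 3j(1 5 6; 1 -4 3)² = 1/286, sgn -1
I_A²/I_B² = (35/858)/(1/286) = 35/3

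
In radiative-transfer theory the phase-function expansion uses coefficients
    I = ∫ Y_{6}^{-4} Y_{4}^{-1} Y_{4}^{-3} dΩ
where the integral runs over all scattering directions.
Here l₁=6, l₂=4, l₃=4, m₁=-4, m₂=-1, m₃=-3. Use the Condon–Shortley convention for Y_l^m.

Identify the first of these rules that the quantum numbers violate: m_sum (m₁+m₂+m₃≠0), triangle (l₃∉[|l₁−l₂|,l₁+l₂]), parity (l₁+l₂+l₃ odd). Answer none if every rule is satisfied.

m_sum

m₁+m₂+m₃ = -4 − 1 − 3 = -8  ✗
triangle: |6−4|=2 ≤ l₃=4 ≤ 6+4=10
parity: l₁+l₂+l₃ = 14 is even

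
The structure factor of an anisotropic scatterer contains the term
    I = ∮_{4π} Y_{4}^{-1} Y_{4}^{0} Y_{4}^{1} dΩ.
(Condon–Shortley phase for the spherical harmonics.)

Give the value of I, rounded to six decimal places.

m-sum 0 ✓  L=12 even ✓  0≤4≤8 ✓
Π(2lᵢ+1) = 9×9×9 = 729
triangle coeff Δ(4,4,4) = 1/450450
Σ_t [0,4]: t=0:+1/13824 t=1:−1/216 t=2:+1/64 t=3:−1/216 t=4:+1/13824 = 5/768
(3j)²=18/1001 [(4 4 4; 0 0 0)], sign=+1
Σ_t [1,4]: t=1:−1/864 t=2:+1/96 t=3:−1/144 t=4:+1/3456 = 1/384
(3j)²=9/2002 [(4 4 4; -1 0 1)], sign=-1
⇒ 4πI² = 59049/1002001
I = (-1)√(59049/1002001/(4π)) = -0.06848055

-0.068481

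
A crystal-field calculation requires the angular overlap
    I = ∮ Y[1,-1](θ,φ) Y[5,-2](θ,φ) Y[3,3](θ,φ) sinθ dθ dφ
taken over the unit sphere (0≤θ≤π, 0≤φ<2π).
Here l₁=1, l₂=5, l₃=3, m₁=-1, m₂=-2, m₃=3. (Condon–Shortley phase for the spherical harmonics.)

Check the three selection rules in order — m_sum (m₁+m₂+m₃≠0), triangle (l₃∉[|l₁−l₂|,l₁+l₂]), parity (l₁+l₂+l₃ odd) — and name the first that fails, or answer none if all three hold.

triangle

Σmᵢ = 0  ✓
l₃∈[|l₁−l₂|,l₁+l₂]=[4,6], have l₃=3  ✗
Σlᵢ = 9 ⇒ odd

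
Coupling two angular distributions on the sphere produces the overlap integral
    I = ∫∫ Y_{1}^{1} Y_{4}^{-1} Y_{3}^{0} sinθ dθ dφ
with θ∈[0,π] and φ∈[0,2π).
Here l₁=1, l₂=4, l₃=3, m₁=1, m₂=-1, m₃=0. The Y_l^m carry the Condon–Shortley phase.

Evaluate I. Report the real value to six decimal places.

-0.194664

Rules hold: Σm=0, L=8 even, 3≤3≤5.
N = 3·9·7 = 189
Δ = 2!·0!·6!/9! = 1/252
Racah Σ t=1..1: t=1:−1/36 = -1/36
⇒ 3j(1 4 3; 0 0 0)² = 4/63, sgn +1
Racah Σ t=0..0: t=0:+1/72 = 1/72
⇒ 3j(1 4 3; 1 -1 0)² = 5/126, sgn -1
4πI² = N·(3j₀)²·(3jₘ)² = 10/21
I = -1·√(0.47619/4π) = -0.19466390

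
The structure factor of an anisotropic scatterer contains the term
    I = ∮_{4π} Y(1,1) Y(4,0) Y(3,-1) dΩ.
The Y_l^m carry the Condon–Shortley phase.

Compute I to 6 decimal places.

Rules hold: Σm=0, L=8 even, 3≤3≤5.
N = 3·9·7 = 189
Δ = 2!·0!·6!/9! = 1/252
Racah Σ t=1..1: t=1:−1/36 = -1/36
⇒ 3j(1 4 3; 0 0 0)² = 4/63, sgn +1
Racah Σ t=0..0: t=0:+1/96 = 1/96
⇒ 3j(1 4 3; 1 0 -1)² = 1/42, sgn +1
4πI² = N·(3j₀)²·(3jₘ)² = 2/7
I = +1·√(0.285714/4π) = 0.15078601

0.150786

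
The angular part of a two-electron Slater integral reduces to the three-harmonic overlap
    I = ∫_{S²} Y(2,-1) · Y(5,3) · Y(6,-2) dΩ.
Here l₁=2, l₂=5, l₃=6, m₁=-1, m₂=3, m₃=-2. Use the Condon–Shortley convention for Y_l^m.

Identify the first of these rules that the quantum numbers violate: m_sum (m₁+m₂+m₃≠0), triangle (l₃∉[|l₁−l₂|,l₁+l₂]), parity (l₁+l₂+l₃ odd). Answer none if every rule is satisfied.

Σmᵢ = 0  ✓
l₃∈[|l₁−l₂|,l₁+l₂]=[3,7], have l₃=6  ✓
Σlᵢ = 13 ⇒ odd  ✗

parity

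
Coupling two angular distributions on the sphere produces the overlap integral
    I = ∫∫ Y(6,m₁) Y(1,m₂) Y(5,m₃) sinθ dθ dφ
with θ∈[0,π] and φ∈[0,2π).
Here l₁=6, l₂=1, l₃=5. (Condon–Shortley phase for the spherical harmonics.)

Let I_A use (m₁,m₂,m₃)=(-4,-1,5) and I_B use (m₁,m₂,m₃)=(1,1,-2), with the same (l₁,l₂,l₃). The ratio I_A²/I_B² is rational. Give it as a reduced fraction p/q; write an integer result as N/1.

1/10

Same 6,1,5: normalisation and zero-m 3j drop out of the ratio.
A: Δ: 2! 10! 0! / 13! → 1/858; sum: t=0:+1/7257600 = 1/7257600; 3j²(6 1 5; -4 -1 5) = Δ·Π!·Σ² = 1/858  (sign +1)
B: Δ: 2! 10! 0! / 13! → 1/858; sum: t=2:+1/60480 = 1/60480; 3j²(6 1 5; 1 1 -2) = Δ·Π!·Σ² = 5/429  (sign -1)
I_A²/I_B² = (1/858)/(5/429) = 1/10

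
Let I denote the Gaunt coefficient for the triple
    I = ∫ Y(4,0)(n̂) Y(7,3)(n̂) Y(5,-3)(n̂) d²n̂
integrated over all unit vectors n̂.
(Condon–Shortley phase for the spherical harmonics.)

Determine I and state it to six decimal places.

0.062592

m-sum 0 ✓  L=16 even ✓  3≤5≤11 ✓
Π(2lᵢ+1) = 9×15×11 = 1485
triangle coeff Δ(4,7,5) = 1/6126120
Σ_t [2,4]: t=2:+1/69120 t=3:−1/20736 t=4:+1/69120 = -1/51840
(3j)²=280/21879 [(4 7 5; 0 0 0)], sign=+1
Σ_t [2,4]: t=2:+1/3870720 t=3:−1/181440 t=4:+1/138240 = 23/11612160
(3j)²=529/204204 [(4 7 5; 0 3 -3)], sign=+1
⇒ 4πI² = 26450/537251
I = (+1)√(26450/537251/(4π)) = 0.06259207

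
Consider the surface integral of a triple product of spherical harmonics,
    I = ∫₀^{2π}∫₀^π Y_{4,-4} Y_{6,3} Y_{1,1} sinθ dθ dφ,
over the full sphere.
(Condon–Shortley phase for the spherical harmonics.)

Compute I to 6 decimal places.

|4−6|≤1≤4+6 violated ⇒ I = 0

0.000000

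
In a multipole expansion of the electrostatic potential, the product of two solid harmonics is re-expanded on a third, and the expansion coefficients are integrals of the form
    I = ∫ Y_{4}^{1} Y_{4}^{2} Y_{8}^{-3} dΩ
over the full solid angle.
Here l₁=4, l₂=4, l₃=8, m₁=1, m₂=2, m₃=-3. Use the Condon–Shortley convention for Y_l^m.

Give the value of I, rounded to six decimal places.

-0.227643

m-sum 0 ✓  L=16 even ✓  0≤8≤8 ✓
Π(2lᵢ+1) = 9×9×17 = 1377
triangle coeff Δ(4,4,8) = 1/218790
Σ_t [0,0]: t=0:+1/331776 = 1/331776
(3j)²=490/21879 [(4 4 8; 0 0 0)], sign=+1
Σ_t [0,0]: t=0:+1/1036800 = 1/1036800
(3j)²=14/663 [(4 4 8; 1 2 -3)], sign=-1
⇒ 4πI² = 20580/31603
I = (-1)√(20580/31603/(4π)) = -0.22764263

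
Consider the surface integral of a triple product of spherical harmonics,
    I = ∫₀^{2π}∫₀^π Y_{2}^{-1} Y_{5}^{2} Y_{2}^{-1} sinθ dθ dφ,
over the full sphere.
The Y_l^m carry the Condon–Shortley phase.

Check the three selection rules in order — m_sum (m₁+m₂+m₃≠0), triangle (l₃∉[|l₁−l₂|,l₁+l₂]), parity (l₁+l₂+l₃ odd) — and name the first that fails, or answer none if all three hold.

m₁+m₂+m₃ = -1 + 2 − 1 = 0  ✓
triangle: |2−5|=3 ≤ l₃=2 ≤ 2+5=7  ✗
parity: l₁+l₂+l₃ = 9 is odd

triangle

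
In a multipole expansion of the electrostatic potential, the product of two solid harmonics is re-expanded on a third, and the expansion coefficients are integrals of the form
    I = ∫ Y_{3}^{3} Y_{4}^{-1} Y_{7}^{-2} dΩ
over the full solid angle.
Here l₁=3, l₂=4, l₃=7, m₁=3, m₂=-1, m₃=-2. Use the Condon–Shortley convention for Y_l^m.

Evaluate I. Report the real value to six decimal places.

m-sum 0 ✓  L=14 even ✓  1≤7≤7 ✓
Π(2lᵢ+1) = 7×9×15 = 945
triangle coeff Δ(3,4,7) = 1/45045
Σ_t [0,0]: t=0:+1/20736 = 1/20736
(3j)²=35/1287 [(3 4 7; 0 0 0)], sign=-1
Σ_t [0,0]: t=0:+1/518400 = 1/518400
(3j)²=4/2145 [(3 4 7; 3 -1 -2)], sign=-1
⇒ 4πI² = 980/20449
I = (+1)√(980/20449/(4π)) = 0.06175499

0.061755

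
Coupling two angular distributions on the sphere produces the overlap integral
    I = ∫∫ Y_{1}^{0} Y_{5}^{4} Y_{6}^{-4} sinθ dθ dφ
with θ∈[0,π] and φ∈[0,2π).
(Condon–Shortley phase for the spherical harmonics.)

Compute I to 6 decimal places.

m-sum 0 ✓  L=12 even ✓  4≤6≤6 ✓
Π(2lᵢ+1) = 3×11×13 = 429
triangle coeff Δ(1,5,6) = 1/858
Σ_t [0,0]: t=0:+1/14400 = 1/14400
(3j)²=6/143 [(1 5 6; 0 0 0)], sign=+1
Σ_t [0,0]: t=0:+1/362880 = 1/362880
(3j)²=10/429 [(1 5 6; 0 4 -4)], sign=+1
⇒ 4πI² = 60/143
I = (+1)√(60/143/(4π)) = 0.18272698

0.182727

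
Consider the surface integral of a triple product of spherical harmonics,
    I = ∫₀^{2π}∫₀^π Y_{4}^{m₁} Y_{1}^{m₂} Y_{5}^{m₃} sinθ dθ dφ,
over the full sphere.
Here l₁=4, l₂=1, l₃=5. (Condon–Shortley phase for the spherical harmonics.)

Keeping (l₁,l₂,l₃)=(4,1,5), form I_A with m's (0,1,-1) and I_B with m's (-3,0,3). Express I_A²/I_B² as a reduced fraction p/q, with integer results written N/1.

15/16

Shared (l₁,l₂,l₃)=(4,1,5): N and (l;000)² cancel in I_A²/I_B².
A: Δ = 0!·8!·2!/11! = 1/495; Racah Σ t=0..0: t=0:+1/1152 = 1/1152; ⇒ 3j(4 1 5; 0 1 -1)² = 1/33, sgn +1
B: Δ = 0!·8!·2!/11! = 1/495; Racah Σ t=0..0: t=0:+1/5040 = 1/5040; ⇒ 3j(4 1 5; -3 0 3)² = 16/495, sgn +1
I_A²/I_B² = (1/33)/(16/495) = 15/16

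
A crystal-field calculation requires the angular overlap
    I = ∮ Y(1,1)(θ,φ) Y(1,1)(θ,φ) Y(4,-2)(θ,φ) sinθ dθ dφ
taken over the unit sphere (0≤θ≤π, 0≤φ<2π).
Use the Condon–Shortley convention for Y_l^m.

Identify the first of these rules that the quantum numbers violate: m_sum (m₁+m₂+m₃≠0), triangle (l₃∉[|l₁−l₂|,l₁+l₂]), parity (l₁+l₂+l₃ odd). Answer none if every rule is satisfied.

Σmᵢ = 0  ✓
l₃∈[|l₁−l₂|,l₁+l₂]=[0,2], have l₃=4  ✗
Σlᵢ = 6 ⇒ even

triangle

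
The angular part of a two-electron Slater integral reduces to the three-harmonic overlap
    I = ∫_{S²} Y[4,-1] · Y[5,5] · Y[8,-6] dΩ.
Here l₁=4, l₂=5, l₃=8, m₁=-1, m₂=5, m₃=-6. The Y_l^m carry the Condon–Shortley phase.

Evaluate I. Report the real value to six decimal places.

0.000000

Σmᵢ = -2 ≠ 0, so the φ-integral vanishes; I = 0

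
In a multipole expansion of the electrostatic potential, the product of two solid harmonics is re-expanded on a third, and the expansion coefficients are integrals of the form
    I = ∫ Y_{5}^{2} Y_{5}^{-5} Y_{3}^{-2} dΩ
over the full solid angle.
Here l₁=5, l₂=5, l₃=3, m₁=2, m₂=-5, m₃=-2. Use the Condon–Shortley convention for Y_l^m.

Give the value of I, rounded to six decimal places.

0.000000

2 − 5 − 2 = -5 ≠ 0: azimuthal integral kills it; I = 0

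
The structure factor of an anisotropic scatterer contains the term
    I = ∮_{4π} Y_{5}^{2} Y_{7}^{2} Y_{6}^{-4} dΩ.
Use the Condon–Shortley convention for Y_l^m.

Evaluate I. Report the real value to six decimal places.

0.048529

Checks pass: Σm=0; 18 even; l₃=6∈[2,12].
(2·5+1)(2·7+1)(2·6+1) = 2145
Δ: 6! 4! 8! / 19! → 1/174594420
sum: t=1:−1/4147200 t=2:+1/207360 t=3:−1/82944 t=4:+1/207360 t=5:−1/4147200 = -1/345600
3j²(5 7 6; 0 0 0) = Δ·Π!·Σ² = 420/46189  (sign -1)
sum: t=1:−1/19353600 t=2:+1/1451520 t=3:−1/1244160 = -29/174182400
3j²(5 7 6; 2 2 -4) = Δ·Π!·Σ² = 841/554268  (sign -1)
combine: 4πI² = 2145·420/46189·841/554268 = 441525/14919047
take √, sign +1: I = 0.04852909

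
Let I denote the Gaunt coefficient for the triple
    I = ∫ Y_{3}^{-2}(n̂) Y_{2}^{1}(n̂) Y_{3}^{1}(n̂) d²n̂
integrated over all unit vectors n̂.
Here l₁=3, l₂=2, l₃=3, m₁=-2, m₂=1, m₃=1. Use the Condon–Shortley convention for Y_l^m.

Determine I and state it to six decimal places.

0.162868

Rules hold: Σm=0, L=8 even, 1≤3≤5.
N = 7·5·7 = 245
Δ = 2!·4!·2!/9! = 1/3780
Racah Σ t=0..2: t=0:+1/24 t=1:−1/4 t=2:+1/24 = -1/6
⇒ 3j(3 2 3; 0 0 0)² = 4/105, sgn +1
Racah Σ t=1..2: t=1:−1/48 t=2:+1/12 = 1/16
⇒ 3j(3 2 3; -2 1 1)² = 1/28, sgn +1
4πI² = N·(3j₀)²·(3jₘ)² = 1/3
I = +1·√(0.333333/4π) = 0.16286750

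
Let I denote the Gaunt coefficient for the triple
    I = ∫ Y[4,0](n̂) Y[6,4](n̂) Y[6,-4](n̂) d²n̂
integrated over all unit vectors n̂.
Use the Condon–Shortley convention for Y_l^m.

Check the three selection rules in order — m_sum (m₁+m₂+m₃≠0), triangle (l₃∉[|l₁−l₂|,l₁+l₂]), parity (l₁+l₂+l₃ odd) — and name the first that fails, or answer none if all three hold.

azimuthal sum: 0 + 4 − 4 = 0  ✓
2 ≤ 6 ≤ 10 (triangle on l)  ✓
L = 4 + 6 + 6 = 16 (even)  ✓

none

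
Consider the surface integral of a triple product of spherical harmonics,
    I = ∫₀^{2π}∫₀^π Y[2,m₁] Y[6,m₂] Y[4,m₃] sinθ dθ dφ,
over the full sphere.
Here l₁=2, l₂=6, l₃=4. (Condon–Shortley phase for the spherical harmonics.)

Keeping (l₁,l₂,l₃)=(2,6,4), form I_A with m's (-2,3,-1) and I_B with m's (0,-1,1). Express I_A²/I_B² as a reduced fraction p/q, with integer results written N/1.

Same 2,6,4: normalisation and zero-m 3j drop out of the ratio.
A: Δ: 4! 0! 8! / 13! → 1/6435; sum: t=4:+1/17280 = 1/17280; 3j²(2 6 4; -2 3 -1) = Δ·Π!·Σ² = 14/715  (sign -1)
B: Δ: 4! 0! 8! / 13! → 1/6435; sum: t=2:+1/2880 = 1/2880; 3j²(2 6 4; 0 -1 1) = Δ·Π!·Σ² = 14/429  (sign -1)
I_A²/I_B² = (14/715)/(14/429) = 3/5

3/5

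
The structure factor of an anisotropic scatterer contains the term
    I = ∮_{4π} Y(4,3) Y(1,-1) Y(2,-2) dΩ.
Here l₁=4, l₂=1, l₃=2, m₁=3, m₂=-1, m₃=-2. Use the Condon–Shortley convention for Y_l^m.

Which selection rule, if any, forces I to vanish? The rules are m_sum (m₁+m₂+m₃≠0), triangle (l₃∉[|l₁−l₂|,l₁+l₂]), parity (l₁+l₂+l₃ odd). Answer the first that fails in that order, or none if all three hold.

triangle

azimuthal sum: 3 − 1 − 2 = 0  ✓
3 ≤ 2 ≤ 5 (triangle on l)  ✗
L = 4 + 1 + 2 = 7 (odd)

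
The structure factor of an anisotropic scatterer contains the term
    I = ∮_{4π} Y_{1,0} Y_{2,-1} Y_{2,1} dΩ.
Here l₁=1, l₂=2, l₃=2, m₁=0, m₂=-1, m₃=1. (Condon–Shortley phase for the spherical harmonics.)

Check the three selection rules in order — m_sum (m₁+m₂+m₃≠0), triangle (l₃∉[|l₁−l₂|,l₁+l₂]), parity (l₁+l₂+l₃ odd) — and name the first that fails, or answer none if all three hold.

m₁+m₂+m₃ = 0 − 1 + 1 = 0  ✓
triangle: |1−2|=1 ≤ l₃=2 ≤ 1+2=3  ✓
parity: l₁+l₂+l₃ = 5 is odd  ✗

parity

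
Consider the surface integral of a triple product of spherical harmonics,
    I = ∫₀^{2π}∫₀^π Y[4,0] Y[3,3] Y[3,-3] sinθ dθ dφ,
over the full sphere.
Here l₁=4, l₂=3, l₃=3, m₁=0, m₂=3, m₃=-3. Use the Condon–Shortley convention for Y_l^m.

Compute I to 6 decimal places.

-0.076935

Checks pass: Σm=0; 10 even; l₃=3∈[1,7].
(2·4+1)(2·3+1)(2·3+1) = 441
Δ: 4! 4! 2! / 11! → 1/34650
sum: t=1:−1/72 t=2:+1/16 t=3:−1/72 = 5/144
3j²(4 3 3; 0 0 0) = Δ·Π!·Σ² = 2/77  (sign -1)
sum: t=4:+1/1152 = 1/1152
3j²(4 3 3; 0 3 -3) = Δ·Π!·Σ² = 1/154  (sign +1)
combine: 4πI² = 441·2/77·1/154 = 9/121
take √, sign -1: I = -0.07693494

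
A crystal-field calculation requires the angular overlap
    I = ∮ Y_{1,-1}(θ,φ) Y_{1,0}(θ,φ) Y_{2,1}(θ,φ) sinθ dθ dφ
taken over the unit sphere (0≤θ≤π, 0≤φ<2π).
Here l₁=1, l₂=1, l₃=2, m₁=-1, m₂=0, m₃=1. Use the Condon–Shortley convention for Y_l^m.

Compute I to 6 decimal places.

m-sum 0 ✓  L=4 even ✓  0≤2≤2 ✓
Π(2lᵢ+1) = 3×3×5 = 45
triangle coeff Δ(1,1,2) = 1/30
Σ_t [0,0]: t=0:+1/1 = 1/1
(3j)²=2/15 [(1 1 2; 0 0 0)], sign=+1
Σ_t [0,0]: t=0:+1/2 = 1/2
(3j)²=1/10 [(1 1 2; -1 0 1)], sign=-1
⇒ 4πI² = 3/5
I = (-1)√(3/5/(4π)) = -0.21850969

-0.218510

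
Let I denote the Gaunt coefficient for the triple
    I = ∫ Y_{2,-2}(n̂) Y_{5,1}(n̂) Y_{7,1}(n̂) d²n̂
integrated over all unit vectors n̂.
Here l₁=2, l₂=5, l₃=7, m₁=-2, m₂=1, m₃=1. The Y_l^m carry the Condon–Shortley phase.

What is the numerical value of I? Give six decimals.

-0.094812

m-sum 0 ✓  L=14 even ✓  3≤7≤7 ✓
Π(2lᵢ+1) = 5×11×15 = 825
triangle coeff Δ(2,5,7) = 1/15015
Σ_t [0,0]: t=0:+1/57600 = 1/57600
(3j)²=21/715 [(2 5 7; 0 0 0)], sign=-1
Σ_t [0,0]: t=0:+1/414720 = 1/414720
(3j)²=2/429 [(2 5 7; -2 1 1)], sign=+1
⇒ 4πI² = 210/1859
I = (-1)√(210/1859/(4π)) = -0.09481237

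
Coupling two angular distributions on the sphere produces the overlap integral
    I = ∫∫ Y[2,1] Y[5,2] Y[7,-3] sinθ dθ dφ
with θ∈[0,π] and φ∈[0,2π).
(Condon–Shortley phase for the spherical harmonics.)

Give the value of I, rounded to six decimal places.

Rules hold: Σm=0, L=14 even, 3≤7≤7.
N = 5·11·15 = 825
Δ = 0!·4!·10!/15! = 1/15015
Racah Σ t=0..0: t=0:+1/57600 = 1/57600
⇒ 3j(2 5 7; 0 0 0)² = 21/715, sgn -1
Racah Σ t=0..0: t=0:+1/181440 = 1/181440
⇒ 3j(2 5 7; 1 2 -3)² = 32/1001, sgn +1
4πI² = N·(3j₀)²·(3jₘ)² = 1440/1859
I = -1·√(0.77461/4π) = -0.24827707

-0.248277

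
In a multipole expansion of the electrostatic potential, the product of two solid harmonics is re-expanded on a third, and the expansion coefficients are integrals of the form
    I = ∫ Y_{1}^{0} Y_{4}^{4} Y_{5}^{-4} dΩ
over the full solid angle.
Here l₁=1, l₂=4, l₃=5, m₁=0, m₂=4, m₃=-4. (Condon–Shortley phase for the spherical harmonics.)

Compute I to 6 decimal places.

0.147319

Checks pass: Σm=0; 10 even; l₃=5∈[3,5].
(2·1+1)(2·4+1)(2·5+1) = 297
Δ: 0! 2! 8! / 11! → 1/495
sum: t=0:+1/576 = 1/576
3j²(1 4 5; 0 0 0) = Δ·Π!·Σ² = 5/99  (sign -1)
sum: t=0:+1/40320 = 1/40320
3j²(1 4 5; 0 4 -4) = Δ·Π!·Σ² = 1/55  (sign -1)
combine: 4πI² = 297·5/99·1/55 = 3/11
take √, sign +1: I = 0.14731920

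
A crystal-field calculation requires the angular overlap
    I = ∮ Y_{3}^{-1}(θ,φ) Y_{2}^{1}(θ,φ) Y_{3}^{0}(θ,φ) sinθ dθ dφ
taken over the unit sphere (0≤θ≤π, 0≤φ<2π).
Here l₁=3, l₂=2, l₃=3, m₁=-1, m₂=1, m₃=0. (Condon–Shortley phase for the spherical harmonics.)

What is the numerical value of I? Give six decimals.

Checks pass: Σm=0; 8 even; l₃=3∈[1,5].
(2·3+1)(2·2+1)(2·3+1) = 245
Δ: 2! 4! 2! / 9! → 1/3780
sum: t=0:+1/24 t=1:−1/4 t=2:+1/24 = -1/6
3j²(3 2 3; 0 0 0) = Δ·Π!·Σ² = 4/105  (sign +1)
sum: t=1:−1/12 t=2:+1/8 = 1/24
3j²(3 2 3; -1 1 0) = Δ·Π!·Σ² = 1/210  (sign -1)
combine: 4πI² = 245·4/105·1/210 = 2/45
take √, sign -1: I = -0.05947080

-0.059471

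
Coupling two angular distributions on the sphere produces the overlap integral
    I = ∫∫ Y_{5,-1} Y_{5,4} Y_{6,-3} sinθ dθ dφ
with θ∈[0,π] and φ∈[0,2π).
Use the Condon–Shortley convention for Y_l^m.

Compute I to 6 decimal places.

-0.020582

Checks pass: Σm=0; 16 even; l₃=6∈[0,10].
(2·5+1)(2·5+1)(2·6+1) = 1573
Δ: 4! 6! 6! / 17! → 1/28588560
sum: t=0:+1/345600 t=1:−1/13824 t=2:+1/5184 t=3:−1/13824 t=4:+1/345600 = 7/129600
3j²(5 5 6; 0 0 0) = Δ·Π!·Σ² = 80/7293  (sign +1)
sum: t=3:−1/155520 t=4:+1/138240 = 1/1244160
3j²(5 5 6; -1 4 -3) = Δ·Π!·Σ² = 3/9724  (sign -1)
combine: 4πI² = 1573·80/7293·3/9724 = 20/3757
take √, sign -1: I = -0.02058209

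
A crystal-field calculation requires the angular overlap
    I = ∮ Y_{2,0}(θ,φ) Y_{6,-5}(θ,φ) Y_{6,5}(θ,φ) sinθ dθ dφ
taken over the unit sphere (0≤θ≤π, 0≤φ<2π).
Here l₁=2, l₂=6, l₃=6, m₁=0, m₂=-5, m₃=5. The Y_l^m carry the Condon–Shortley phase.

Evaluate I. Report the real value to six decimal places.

m-sum 0 ✓  L=14 even ✓  4≤6≤8 ✓
Π(2lᵢ+1) = 5×13×13 = 845
triangle coeff Δ(2,6,6) = 1/90090
Σ_t [0,2]: t=0:+1/69120 t=1:−1/14400 t=2:+1/69120 = -7/172800
(3j)²=14/715 [(2 6 6; 0 0 0)], sign=-1
Σ_t [0,1]: t=0:+1/1451520 t=1:−1/3628800 = 1/2419200
(3j)²=11/910 [(2 6 6; 0 -5 5)], sign=-1
⇒ 4πI² = 1/5
I = (+1)√(1/5/(4π)) = 0.12615663

0.126157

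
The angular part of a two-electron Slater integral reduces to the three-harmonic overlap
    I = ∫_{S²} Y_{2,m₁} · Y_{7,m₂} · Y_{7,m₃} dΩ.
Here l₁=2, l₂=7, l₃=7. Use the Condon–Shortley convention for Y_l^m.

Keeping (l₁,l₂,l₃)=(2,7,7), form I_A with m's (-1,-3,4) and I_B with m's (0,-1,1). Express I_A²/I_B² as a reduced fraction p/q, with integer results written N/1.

l's match ⇒ only the (l;m) 3-j factors differ between A and B.
A: triangle coeff Δ(2,7,7) = 1/185640; Σ_t [1,2]: t=1:−1/4354560 t=2:+1/14515200 = -1/6220800; (3j)²=77/4420 [(2 7 7; -1 -3 4)], sign=+1
B: triangle coeff Δ(2,7,7) = 1/185640; Σ_t [0,2]: t=0:+1/2073600 t=1:−1/604800 t=2:+1/3870720 = -53/58060800; (3j)²=2809/185640 [(2 7 7; 0 -1 1)], sign=-1
I_A²/I_B² = (77/4420)/(2809/185640) = 3234/2809

3234/2809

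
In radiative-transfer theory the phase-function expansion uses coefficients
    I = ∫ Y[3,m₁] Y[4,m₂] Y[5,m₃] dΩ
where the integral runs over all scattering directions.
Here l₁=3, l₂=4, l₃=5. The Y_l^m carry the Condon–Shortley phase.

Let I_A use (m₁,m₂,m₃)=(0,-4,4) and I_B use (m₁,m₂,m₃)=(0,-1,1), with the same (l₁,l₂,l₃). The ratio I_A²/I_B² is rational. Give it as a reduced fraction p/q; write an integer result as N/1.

l's match ⇒ only the (l;m) 3-j factors differ between A and B.
A: triangle coeff Δ(3,4,5) = 1/180180; Σ_t [0,0]: t=0:+1/8640 = 1/8640; (3j)²=28/715 [(3 4 5; 0 -4 4)], sign=-1
B: triangle coeff Δ(3,4,5) = 1/180180; Σ_t [0,2]: t=0:+1/432 t=1:−1/192 t=2:+1/1440 = -19/8640; (3j)²=361/30030 [(3 4 5; 0 -1 1)], sign=-1
I_A²/I_B² = (28/715)/(361/30030) = 1176/361

1176/361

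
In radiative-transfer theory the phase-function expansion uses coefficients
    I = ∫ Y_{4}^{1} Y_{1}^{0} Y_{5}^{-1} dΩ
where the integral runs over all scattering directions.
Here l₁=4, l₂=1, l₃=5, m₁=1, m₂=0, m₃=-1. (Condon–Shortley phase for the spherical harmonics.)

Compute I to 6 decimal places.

-0.240571

Rules hold: Σm=0, L=10 even, 3≤5≤5.
N = 9·3·11 = 297
Δ = 0!·8!·2!/11! = 1/495
Racah Σ t=0..0: t=0:+1/576 = 1/576
⇒ 3j(4 1 5; 0 0 0)² = 5/99, sgn -1
Racah Σ t=0..0: t=0:+1/720 = 1/720
⇒ 3j(4 1 5; 1 0 -1)² = 8/165, sgn +1
4πI² = N·(3j₀)²·(3jₘ)² = 8/11
I = -1·√(0.727273/4π) = -0.24057125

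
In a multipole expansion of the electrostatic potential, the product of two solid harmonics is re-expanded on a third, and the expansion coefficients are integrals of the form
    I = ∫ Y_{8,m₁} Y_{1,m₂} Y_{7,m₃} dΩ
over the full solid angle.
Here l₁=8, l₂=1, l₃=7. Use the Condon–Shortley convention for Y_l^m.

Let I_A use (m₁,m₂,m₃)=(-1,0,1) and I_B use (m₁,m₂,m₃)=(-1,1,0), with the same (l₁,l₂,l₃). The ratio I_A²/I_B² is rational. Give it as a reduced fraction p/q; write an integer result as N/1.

Shared (l₁,l₂,l₃)=(8,1,7): N and (l;000)² cancel in I_A²/I_B².
A: Δ = 2!·14!·0!/17! = 1/2040; Racah Σ t=1..1: t=1:−1/29030400 = -1/29030400; ⇒ 3j(8 1 7; -1 0 1)² = 21/680, sgn -1
B: Δ = 2!·14!·0!/17! = 1/2040; Racah Σ t=2..2: t=2:+1/50803200 = 1/50803200; ⇒ 3j(8 1 7; -1 1 0)² = 3/170, sgn -1
I_A²/I_B² = (21/680)/(3/170) = 7/4

7/4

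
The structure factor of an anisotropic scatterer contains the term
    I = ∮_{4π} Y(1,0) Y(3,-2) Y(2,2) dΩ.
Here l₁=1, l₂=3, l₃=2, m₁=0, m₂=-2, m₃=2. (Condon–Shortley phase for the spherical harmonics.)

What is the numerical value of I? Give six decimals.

0.184674

Checks pass: Σm=0; 6 even; l₃=2∈[2,4].
(2·1+1)(2·3+1)(2·2+1) = 105
Δ: 2! 0! 4! / 7! → 1/105
sum: t=1:−1/4 = -1/4
3j²(1 3 2; 0 0 0) = Δ·Π!·Σ² = 3/35  (sign -1)
sum: t=1:−1/24 = -1/24
3j²(1 3 2; 0 -2 2) = Δ·Π!·Σ² = 1/21  (sign -1)
combine: 4πI² = 105·3/35·1/21 = 3/7
take √, sign +1: I = 0.18467439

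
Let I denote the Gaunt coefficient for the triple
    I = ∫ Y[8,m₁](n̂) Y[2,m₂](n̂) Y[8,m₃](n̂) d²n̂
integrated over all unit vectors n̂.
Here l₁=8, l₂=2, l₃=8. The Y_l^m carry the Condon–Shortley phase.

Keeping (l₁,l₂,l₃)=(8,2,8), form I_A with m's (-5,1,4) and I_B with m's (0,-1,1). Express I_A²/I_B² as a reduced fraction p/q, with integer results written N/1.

Same 8,2,8: normalisation and zero-m 3j drop out of the ratio.
A: Δ: 2! 14! 2! / 19! → 1/348840; sum: t=1:−1/1916006400 t=2:+1/479001600 = 1/638668800; 3j²(8 2 8; -5 1 4) = Δ·Π!·Σ² = 117/6460  (sign +1)
B: Δ: 2! 14! 2! / 19! → 1/348840; sum: t=0:+1/58060800 t=1:−1/50803200 = -1/406425600; 3j²(8 2 8; 0 -1 1) = Δ·Π!·Σ² = 1/3230  (sign +1)
I_A²/I_B² = (117/6460)/(1/3230) = 117/2

117/2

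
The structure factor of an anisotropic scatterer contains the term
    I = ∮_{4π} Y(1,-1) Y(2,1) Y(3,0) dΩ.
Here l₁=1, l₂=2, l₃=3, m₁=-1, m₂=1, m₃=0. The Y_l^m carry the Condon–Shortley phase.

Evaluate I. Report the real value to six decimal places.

0.143048

Rules hold: Σm=0, L=6 even, 1≤3≤3.
N = 3·5·7 = 105
Δ = 0!·2!·4!/7! = 1/105
Racah Σ t=0..0: t=0:+1/4 = 1/4
⇒ 3j(1 2 3; 0 0 0)² = 3/35, sgn -1
Racah Σ t=0..0: t=0:+1/12 = 1/12
⇒ 3j(1 2 3; -1 1 0)² = 1/35, sgn -1
4πI² = N·(3j₀)²·(3jₘ)² = 9/35
I = +1·√(0.257143/4π) = 0.14304817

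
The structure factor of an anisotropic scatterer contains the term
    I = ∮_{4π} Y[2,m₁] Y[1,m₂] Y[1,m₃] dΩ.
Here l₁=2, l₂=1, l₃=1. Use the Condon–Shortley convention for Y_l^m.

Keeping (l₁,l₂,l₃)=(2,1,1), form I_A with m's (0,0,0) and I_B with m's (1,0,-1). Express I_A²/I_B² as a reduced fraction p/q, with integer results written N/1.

Shared (l₁,l₂,l₃)=(2,1,1): N and (l;000)² cancel in I_A²/I_B².
A: Δ = 2!·2!·0!/5! = 1/30; Racah Σ t=1..1: t=1:−1/1 = -1/1; ⇒ 3j(2 1 1; 0 0 0)² = 2/15, sgn +1
B: Δ = 2!·2!·0!/5! = 1/30; Racah Σ t=1..1: t=1:−1/2 = -1/2; ⇒ 3j(2 1 1; 1 0 -1)² = 1/10, sgn -1
I_A²/I_B² = (2/15)/(1/10) = 4/3

4/3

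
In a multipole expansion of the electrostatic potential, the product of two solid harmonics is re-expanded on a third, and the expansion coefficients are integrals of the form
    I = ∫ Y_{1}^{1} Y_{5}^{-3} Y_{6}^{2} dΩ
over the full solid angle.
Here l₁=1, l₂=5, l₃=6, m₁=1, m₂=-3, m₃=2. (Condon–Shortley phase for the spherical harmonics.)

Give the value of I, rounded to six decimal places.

0.100084

Checks pass: Σm=0; 12 even; l₃=6∈[4,6].
(2·1+1)(2·5+1)(2·6+1) = 429
Δ: 0! 2! 10! / 13! → 1/858
sum: t=0:+1/14400 = 1/14400
3j²(1 5 6; 0 0 0) = Δ·Π!·Σ² = 6/143  (sign +1)
sum: t=0:+1/161280 = 1/161280
3j²(1 5 6; 1 -3 2) = Δ·Π!·Σ² = 1/143  (sign +1)
combine: 4πI² = 429·6/143·1/143 = 18/143
take √, sign +1: I = 0.10008369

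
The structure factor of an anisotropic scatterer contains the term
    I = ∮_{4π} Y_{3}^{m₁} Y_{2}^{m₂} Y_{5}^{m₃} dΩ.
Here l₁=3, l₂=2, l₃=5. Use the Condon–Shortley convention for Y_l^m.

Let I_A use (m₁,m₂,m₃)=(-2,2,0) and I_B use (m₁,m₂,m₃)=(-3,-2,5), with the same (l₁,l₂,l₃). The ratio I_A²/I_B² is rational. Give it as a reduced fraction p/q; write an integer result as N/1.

1/42

Shared (l₁,l₂,l₃)=(3,2,5): N and (l;000)² cancel in I_A²/I_B².
A: Δ = 0!·6!·4!/11! = 1/2310; Racah Σ t=0..0: t=0:+1/2880 = 1/2880; ⇒ 3j(3 2 5; -2 2 0)² = 1/462, sgn -1
B: Δ = 0!·6!·4!/11! = 1/2310; Racah Σ t=0..0: t=0:+1/17280 = 1/17280; ⇒ 3j(3 2 5; -3 -2 5)² = 1/11, sgn +1
I_A²/I_B² = (1/462)/(1/11) = 1/42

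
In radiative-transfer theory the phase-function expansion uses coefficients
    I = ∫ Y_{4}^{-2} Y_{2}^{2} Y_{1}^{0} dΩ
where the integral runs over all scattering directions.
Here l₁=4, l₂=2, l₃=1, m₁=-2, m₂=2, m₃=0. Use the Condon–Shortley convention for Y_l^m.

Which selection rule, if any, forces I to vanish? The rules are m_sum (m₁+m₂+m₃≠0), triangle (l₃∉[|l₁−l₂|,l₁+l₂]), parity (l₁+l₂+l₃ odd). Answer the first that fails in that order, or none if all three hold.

triangle

Σmᵢ = 0  ✓
l₃∈[|l₁−l₂|,l₁+l₂]=[2,6], have l₃=1  ✗
Σlᵢ = 7 ⇒ odd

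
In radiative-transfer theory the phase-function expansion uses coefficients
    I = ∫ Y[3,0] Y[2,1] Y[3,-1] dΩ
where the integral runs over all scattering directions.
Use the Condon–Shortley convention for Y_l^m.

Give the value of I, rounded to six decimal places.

Rules hold: Σm=0, L=8 even, 1≤3≤5.
N = 7·5·7 = 245
Δ = 2!·4!·2!/9! = 1/3780
Racah Σ t=0..2: t=0:+1/24 t=1:−1/4 t=2:+1/24 = -1/6
⇒ 3j(3 2 3; 0 0 0)² = 4/105, sgn +1
Racah Σ t=1..2: t=1:−1/8 t=2:+1/12 = -1/24
⇒ 3j(3 2 3; 0 1 -1)² = 1/210, sgn -1
4πI² = N·(3j₀)²·(3jₘ)² = 2/45
I = -1·√(0.0444444/4π) = -0.05947080

-0.059471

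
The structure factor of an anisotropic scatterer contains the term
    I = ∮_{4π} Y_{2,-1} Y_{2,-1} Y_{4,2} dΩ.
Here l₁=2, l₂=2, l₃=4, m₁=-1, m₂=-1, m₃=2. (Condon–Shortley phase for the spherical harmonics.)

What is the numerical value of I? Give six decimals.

Rules hold: Σm=0, L=8 even, 0≤4≤4.
N = 5·5·9 = 225
Δ = 0!·4!·4!/9! = 1/630
Racah Σ t=0..0: t=0:+1/16 = 1/16
⇒ 3j(2 2 4; 0 0 0)² = 2/35, sgn +1
Racah Σ t=0..0: t=0:+1/36 = 1/36
⇒ 3j(2 2 4; -1 -1 2)² = 4/63, sgn +1
4πI² = N·(3j₀)²·(3jₘ)² = 40/49
I = +1·√(0.816327/4π) = 0.25487487

0.254875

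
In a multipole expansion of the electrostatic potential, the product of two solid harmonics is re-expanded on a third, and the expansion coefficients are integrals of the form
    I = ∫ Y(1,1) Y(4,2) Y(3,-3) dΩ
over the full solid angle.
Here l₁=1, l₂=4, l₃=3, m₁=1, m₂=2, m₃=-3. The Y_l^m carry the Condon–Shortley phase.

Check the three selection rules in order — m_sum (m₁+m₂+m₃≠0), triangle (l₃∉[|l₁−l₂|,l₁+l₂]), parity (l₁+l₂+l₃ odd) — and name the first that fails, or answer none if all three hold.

azimuthal sum: 1 + 2 − 3 = 0  ✓
3 ≤ 3 ≤ 5 (triangle on l)  ✓
L = 1 + 4 + 3 = 8 (even)  ✓

none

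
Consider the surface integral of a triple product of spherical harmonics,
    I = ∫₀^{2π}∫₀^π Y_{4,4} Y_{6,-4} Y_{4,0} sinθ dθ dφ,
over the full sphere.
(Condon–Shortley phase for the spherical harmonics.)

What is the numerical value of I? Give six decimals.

-0.190852

Checks pass: Σm=0; 14 even; l₃=4∈[2,10].
(2·4+1)(2·6+1)(2·4+1) = 1053
Δ: 6! 2! 6! / 15! → 1/1261260
sum: t=2:+1/4608 t=3:−1/1296 t=4:+1/4608 = -7/20736
3j²(4 6 4; 0 0 0) = Δ·Π!·Σ² = 20/1287  (sign -1)
sum: t=0:+1/69120 = 1/69120
3j²(4 6 4; 4 -4 0) = Δ·Π!·Σ² = 4/143  (sign +1)
combine: 4πI² = 1053·20/1287·4/143 = 720/1573
take √, sign -1: I = -0.19085211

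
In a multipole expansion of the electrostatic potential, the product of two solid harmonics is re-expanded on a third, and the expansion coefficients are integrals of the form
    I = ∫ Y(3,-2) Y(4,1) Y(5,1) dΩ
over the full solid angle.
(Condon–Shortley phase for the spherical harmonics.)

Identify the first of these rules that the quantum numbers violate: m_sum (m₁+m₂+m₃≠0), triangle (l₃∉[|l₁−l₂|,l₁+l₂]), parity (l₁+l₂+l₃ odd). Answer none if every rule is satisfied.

azimuthal sum: -2 + 1 + 1 = 0  ✓
1 ≤ 5 ≤ 7 (triangle on l)  ✓
L = 3 + 4 + 5 = 12 (even)  ✓

none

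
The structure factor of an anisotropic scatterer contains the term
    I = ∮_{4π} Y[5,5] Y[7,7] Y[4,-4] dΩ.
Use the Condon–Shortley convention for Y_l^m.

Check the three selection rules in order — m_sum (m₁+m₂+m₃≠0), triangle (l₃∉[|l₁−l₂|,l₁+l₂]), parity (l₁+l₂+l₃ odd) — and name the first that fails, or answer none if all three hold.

m₁+m₂+m₃ = 5 + 7 − 4 = 8  ✗
triangle: |5−7|=2 ≤ l₃=4 ≤ 5+7=12
parity: l₁+l₂+l₃ = 16 is even

m_sum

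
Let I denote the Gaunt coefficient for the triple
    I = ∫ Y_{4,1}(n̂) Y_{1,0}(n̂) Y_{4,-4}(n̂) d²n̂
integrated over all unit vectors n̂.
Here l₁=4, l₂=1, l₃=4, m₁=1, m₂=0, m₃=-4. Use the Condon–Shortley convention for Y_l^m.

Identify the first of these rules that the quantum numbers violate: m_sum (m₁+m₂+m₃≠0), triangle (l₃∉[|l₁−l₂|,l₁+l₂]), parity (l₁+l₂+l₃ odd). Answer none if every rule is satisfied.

Σmᵢ = -3  ✗
l₃∈[|l₁−l₂|,l₁+l₂]=[3,5], have l₃=4
Σlᵢ = 9 ⇒ odd

m_sum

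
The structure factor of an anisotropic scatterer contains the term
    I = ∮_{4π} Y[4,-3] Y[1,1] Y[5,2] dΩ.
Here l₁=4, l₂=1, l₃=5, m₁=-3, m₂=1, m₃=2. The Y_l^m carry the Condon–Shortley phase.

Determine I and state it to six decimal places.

m-sum 0 ✓  L=10 even ✓  3≤5≤5 ✓
Π(2lᵢ+1) = 9×3×11 = 297
triangle coeff Δ(4,1,5) = 1/495
Σ_t [0,0]: t=0:+1/576 = 1/576
(3j)²=5/99 [(4 1 5; 0 0 0)], sign=-1
Σ_t [0,0]: t=0:+1/10080 = 1/10080
(3j)²=1/165 [(4 1 5; -3 1 2)], sign=-1
⇒ 4πI² = 1/11
I = (+1)√(1/11/(4π)) = 0.08505478

0.085055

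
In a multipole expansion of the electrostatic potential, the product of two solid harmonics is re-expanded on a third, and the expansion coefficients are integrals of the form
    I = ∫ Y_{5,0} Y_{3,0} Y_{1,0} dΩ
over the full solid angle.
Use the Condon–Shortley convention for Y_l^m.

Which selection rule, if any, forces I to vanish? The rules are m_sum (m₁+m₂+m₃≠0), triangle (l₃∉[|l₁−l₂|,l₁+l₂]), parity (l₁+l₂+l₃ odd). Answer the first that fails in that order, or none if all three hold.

m₁+m₂+m₃ = 0 + 0 + 0 = 0  ✓
triangle: |5−3|=2 ≤ l₃=1 ≤ 5+3=8  ✗
parity: l₁+l₂+l₃ = 9 is odd

triangle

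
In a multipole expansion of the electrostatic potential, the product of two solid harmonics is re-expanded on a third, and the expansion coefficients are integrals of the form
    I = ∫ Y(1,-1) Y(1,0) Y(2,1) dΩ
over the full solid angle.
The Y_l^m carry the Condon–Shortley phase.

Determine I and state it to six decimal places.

-0.218510

Rules hold: Σm=0, L=4 even, 0≤2≤2.
N = 3·3·5 = 45
Δ = 0!·2!·2!/5! = 1/30
Racah Σ t=0..0: t=0:+1/1 = 1/1
⇒ 3j(1 1 2; 0 0 0)² = 2/15, sgn +1
Racah Σ t=0..0: t=0:+1/2 = 1/2
⇒ 3j(1 1 2; -1 0 1)² = 1/10, sgn -1
4πI² = N·(3j₀)²·(3jₘ)² = 3/5
I = -1·√(0.6/4π) = -0.21850969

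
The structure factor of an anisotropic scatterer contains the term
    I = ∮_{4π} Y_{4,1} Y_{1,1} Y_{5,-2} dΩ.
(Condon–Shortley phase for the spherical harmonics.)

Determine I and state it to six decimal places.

0.225034

Rules hold: Σm=0, L=10 even, 3≤5≤5.
N = 9·3·11 = 297
Δ = 0!·8!·2!/11! = 1/495
Racah Σ t=0..0: t=0:+1/576 = 1/576
⇒ 3j(4 1 5; 0 0 0)² = 5/99, sgn -1
Racah Σ t=0..0: t=0:+1/1440 = 1/1440
⇒ 3j(4 1 5; 1 1 -2)² = 7/165, sgn -1
4πI² = N·(3j₀)²·(3jₘ)² = 7/11
I = +1·√(0.636364/4π) = 0.22503380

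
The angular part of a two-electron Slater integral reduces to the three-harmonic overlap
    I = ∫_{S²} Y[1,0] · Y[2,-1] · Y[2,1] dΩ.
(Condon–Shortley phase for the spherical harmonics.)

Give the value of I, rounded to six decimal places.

L=5 odd ⇒ parity kills the (l;000) factor ⇒ I = 0

0.000000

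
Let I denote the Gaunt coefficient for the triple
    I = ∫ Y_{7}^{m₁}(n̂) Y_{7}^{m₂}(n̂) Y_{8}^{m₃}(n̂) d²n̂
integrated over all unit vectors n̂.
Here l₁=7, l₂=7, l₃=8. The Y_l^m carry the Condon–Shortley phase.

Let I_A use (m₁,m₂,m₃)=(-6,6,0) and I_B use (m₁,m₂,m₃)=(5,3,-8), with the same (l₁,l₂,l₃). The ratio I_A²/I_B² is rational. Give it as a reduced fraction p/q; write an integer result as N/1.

Shared (l₁,l₂,l₃)=(7,7,8): N and (l;000)² cancel in I_A²/I_B².
A: Δ = 6!·8!·8!/23! = 1/22086194130; Racah Σ t=5..6: t=5:−1/195084288000 t=6:+1/18289152000 = 29/585252864000; ⇒ 3j(7 7 8; -6 6 0)² = 10933/1560090, sgn +1
B: Δ = 6!·8!·8!/23! = 1/22086194130; Racah Σ t=2..2: t=2:+1/78033715200 = 1/78033715200; ⇒ 3j(7 7 8; 5 3 -8)² = 675/52003, sgn +1
I_A²/I_B² = (10933/1560090)/(675/52003) = 10933/20250

10933/20250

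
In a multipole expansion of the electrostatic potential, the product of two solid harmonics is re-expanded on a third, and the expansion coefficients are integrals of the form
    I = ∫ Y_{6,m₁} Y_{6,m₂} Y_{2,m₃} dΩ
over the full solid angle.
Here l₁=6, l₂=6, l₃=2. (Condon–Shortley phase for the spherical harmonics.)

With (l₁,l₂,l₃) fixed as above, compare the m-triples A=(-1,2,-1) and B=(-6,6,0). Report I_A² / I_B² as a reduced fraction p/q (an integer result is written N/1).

Shared (l₁,l₂,l₃)=(6,6,2): N and (l;000)² cancel in I_A²/I_B².
A: Δ = 10!·2!·2!/15! = 1/90090; Racah Σ t=6..7: t=6:+1/34560 t=7:−1/60480 = 1/80640; ⇒ 3j(6 6 2; -1 2 -1)² = 6/1001, sgn -1
B: Δ = 10!·2!·2!/15! = 1/90090; Racah Σ t=10..10: t=10:+1/14515200 = 1/14515200; ⇒ 3j(6 6 2; -6 6 0)² = 22/455, sgn +1
I_A²/I_B² = (6/1001)/(22/455) = 15/121

15/121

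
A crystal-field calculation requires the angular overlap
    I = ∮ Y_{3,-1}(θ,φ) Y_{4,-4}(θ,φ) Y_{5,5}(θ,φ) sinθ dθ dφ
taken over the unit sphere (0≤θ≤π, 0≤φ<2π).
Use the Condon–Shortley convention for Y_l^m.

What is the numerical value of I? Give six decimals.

0.189625

Checks pass: Σm=0; 12 even; l₃=5∈[1,7].
(2·3+1)(2·4+1)(2·5+1) = 693
Δ: 2! 4! 6! / 13! → 1/180180
sum: t=0:+1/576 t=1:−1/144 t=2:+1/576 = -1/288
3j²(3 4 5; 0 0 0) = Δ·Π!·Σ² = 20/1001  (sign +1)
sum: t=0:+1/34560 = 1/34560
3j²(3 4 5; -1 -4 5) = Δ·Π!·Σ² = 14/429  (sign +1)
combine: 4πI² = 693·20/1001·14/429 = 840/1859
take √, sign +1: I = 0.18962475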